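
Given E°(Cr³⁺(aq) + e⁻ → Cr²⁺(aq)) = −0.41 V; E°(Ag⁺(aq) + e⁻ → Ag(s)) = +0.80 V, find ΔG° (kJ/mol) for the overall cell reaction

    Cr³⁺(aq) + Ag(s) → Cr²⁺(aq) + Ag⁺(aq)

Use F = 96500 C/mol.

In the reaction as written Cr³⁺(aq) is reduced, so the Cr³⁺/Cr²⁺ couple is the cathode and Ag⁺/Ag is the anode.
E°cell = −0.41 − (+0.80) = −1.21 V; balancing electrons gives n = 1.
ΔG° = −nFE°cell = −(1)(96500)(−1.21) J/mol = +117 kJ/mol.

+117 kJ/mol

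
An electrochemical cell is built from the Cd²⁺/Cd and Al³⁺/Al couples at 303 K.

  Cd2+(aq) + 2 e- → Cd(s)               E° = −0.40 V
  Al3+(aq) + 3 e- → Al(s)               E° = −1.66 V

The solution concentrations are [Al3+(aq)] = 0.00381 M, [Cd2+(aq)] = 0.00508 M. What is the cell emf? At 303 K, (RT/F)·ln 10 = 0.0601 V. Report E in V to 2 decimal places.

+1.24 V

Cd²⁺/Cd is reduced (cathode, E° = −0.40 V) and Al³⁺/Al is oxidized (anode).
E°cell = −0.40 − (−1.66) = +1.26 V, with n = 6 electrons transferred.
Balancing gives 3 Cd2+(aq) + 2 Al(s) → 3 Cd(s) + 2 Al3+(aq); hence Q = [Al3+(aq)]^2 / [Cd2+(aq)]^3 = 111 (log Q = 2.044).
By the Nernst equation, E = +1.26 − (0.0601/6)·(2.044) = +1.24 V.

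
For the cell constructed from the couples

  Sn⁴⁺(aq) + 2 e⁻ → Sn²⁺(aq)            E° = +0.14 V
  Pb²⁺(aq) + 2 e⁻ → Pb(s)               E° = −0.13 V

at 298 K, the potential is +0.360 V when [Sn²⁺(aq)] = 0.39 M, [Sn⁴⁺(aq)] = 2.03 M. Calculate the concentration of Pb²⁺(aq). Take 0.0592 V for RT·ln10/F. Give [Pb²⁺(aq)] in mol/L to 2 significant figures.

0.0047 M

With Sn⁴⁺/Sn²⁺ at the cathode and Pb²⁺/Pb at the anode, E°cell = +0.14 − (−0.13) = +0.27 V (n = 2).
Rearranging E = E° − (0.0592/n)·log Q gives log Q = 2(+0.27 − (+0.360))/0.0592 = −3.041.
The balanced reaction is Sn⁴⁺(aq) + Pb(s) → Sn²⁺(aq) + Pb²⁺(aq), so Q = ([Sn²⁺(aq)]·[Pb²⁺(aq)]) / [Sn⁴⁺(aq)].
Substituting the known concentrations and solving, log [Pb²⁺(aq)] = −2.325 and [Pb²⁺(aq)] = 0.0047 M.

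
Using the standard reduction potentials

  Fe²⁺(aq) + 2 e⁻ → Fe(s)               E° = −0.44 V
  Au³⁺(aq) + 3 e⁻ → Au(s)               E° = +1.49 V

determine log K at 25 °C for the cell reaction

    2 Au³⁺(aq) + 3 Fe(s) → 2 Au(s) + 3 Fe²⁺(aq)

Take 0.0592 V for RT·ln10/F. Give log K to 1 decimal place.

The Au³⁺/Au couple is reduced (cathode); E°cell = +1.49 − (−0.44) = +1.93 V with n = 6.
At equilibrium E = 0, so log K = nE°cell / 0.0592 = (6)(+1.93) / 0.0592 = 195.6.

log K = 195.6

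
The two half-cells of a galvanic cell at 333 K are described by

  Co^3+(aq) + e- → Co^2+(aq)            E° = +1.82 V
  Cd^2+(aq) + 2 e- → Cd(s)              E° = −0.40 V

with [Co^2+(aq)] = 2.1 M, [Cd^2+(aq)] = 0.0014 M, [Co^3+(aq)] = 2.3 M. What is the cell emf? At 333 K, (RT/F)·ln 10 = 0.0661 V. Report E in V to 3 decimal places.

The Co³⁺/Co²⁺ couple has the more positive E°, so it is the cathode; Cd²⁺/Cd is the anode.
E°cell = E°cat − E°an = +1.82 − (−0.40) = +2.22 V; n = 2.
The balanced reaction is 2 Co^3+(aq) + Cd(s) → 2 Co^2+(aq) + Cd^2+(aq), so Q = ([Co^2+(aq)]^2·[Cd^2+(aq)]) / [Co^3+(aq)]^2 = 0.00117 and log Q = −2.933.
E = E° − (0.0661/n)·log Q = +2.22 − (0.0661/2)(−2.933) = +2.317 V.

+2.317 V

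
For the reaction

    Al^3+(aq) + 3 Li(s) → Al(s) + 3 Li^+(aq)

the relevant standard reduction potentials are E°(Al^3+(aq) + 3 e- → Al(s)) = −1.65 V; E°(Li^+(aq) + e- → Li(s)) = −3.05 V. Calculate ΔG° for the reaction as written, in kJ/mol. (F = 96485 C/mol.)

−405 kJ/mol

In the reaction as written Al^3+(aq) is reduced, so the Al³⁺/Al couple is the cathode and Li⁺/Li is the anode.
E°cell = −1.65 − (−3.05) = +1.40 V; balancing electrons gives n = 3.
ΔG° = −nFE°cell = −(3)(96485)(+1.40) J/mol = −405 kJ/mol.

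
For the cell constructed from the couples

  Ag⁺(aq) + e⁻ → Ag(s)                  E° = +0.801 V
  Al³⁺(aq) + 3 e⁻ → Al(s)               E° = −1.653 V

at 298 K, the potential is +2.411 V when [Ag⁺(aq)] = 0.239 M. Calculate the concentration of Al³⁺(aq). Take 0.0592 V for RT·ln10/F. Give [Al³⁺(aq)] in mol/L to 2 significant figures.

2.1 M

Ag⁺/Ag is the cathode (higher E°); E°cell = +0.801 − (−1.653) = +2.454 V with n = 3.
From the Nernst equation, log Q = n(E° − E)/0.0592 = 3·(+2.454 − (+2.411))/0.0592 = 2.179.
The balanced reaction is 3 Ag⁺(aq) + Al(s) → 3 Ag(s) + Al³⁺(aq), so Q = [Al³⁺(aq)] / [Ag⁺(aq)]^3.
Isolating [Al³⁺(aq)] in Q = 10^{2.179} yields log [Al³⁺(aq)] = 0.314, i.e. 2.1 M.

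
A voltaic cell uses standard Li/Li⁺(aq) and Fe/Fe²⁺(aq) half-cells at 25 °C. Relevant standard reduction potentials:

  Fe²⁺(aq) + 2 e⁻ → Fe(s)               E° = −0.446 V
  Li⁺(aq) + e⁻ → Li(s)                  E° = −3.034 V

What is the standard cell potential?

Of the two couples in this cell, the one with the more positive reduction potential is reduced at the cathode: here that is Fe²⁺/Fe (−0.446 V); Li⁺/Li (−3.034 V) is the anode.
E°cell = E°(cathode) − E°(anode) = −0.446 − (−3.034) = +2.588 V.

+2.588 V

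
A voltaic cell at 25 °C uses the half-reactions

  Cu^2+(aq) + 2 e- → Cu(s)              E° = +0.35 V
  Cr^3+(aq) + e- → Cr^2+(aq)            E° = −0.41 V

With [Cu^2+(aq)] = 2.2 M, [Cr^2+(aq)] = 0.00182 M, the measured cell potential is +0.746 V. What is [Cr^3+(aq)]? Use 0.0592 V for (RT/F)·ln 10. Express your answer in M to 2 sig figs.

0.0047 M

The Cu²⁺/Cu couple has the larger reduction potential, so it is the cathode: E°cell = +0.35 − (−0.41) = +0.76 V and n = 2.
From the Nernst equation, log Q = n(E° − E)/0.0592 = 2·(+0.76 − (+0.746))/0.0592 = 0.473.
For Cu^2+(aq) + 2 Cr^2+(aq) → Cu(s) + 2 Cr^3+(aq), the reaction quotient is Q = [Cr^3+(aq)]^2 / ([Cu^2+(aq)]·[Cr^2+(aq)]^2).
Substituting the known concentrations and solving, log [Cr^3+(aq)] = −2.332 and [Cr^3+(aq)] = 0.0047 M.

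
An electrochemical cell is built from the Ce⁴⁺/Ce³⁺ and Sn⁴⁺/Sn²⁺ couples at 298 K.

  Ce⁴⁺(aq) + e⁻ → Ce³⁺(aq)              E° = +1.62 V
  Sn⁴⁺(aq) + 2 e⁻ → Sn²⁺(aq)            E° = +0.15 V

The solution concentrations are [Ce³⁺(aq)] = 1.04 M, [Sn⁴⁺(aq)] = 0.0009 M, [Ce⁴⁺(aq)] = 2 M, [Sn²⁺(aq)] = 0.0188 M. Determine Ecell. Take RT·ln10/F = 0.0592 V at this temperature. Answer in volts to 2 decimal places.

+1.53 V

The Ce⁴⁺/Ce³⁺ couple has the more positive E°, so it is the cathode; Sn⁴⁺/Sn²⁺ is the anode.
E°cell = E°cat − E°an = +1.62 − (+0.15) = +1.47 V; n = 2.
The balanced reaction is 2 Ce⁴⁺(aq) + Sn²⁺(aq) → 2 Ce³⁺(aq) + Sn⁴⁺(aq), so Q = ([Ce³⁺(aq)]^2·[Sn⁴⁺(aq)]) / ([Ce⁴⁺(aq)]^2·[Sn²⁺(aq)]) = 0.0129 and log Q = −1.888.
E = E° − (0.0592/n)·log Q = +1.47 − (0.0592/2)(−1.888) = +1.53 V.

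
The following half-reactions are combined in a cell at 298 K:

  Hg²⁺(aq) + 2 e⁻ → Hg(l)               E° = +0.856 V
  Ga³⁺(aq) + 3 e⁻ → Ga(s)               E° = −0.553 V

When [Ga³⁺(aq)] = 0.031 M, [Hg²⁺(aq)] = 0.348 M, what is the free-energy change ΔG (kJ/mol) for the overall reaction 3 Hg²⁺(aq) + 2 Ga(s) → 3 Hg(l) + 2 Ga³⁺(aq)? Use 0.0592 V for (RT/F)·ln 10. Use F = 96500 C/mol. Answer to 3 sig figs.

With Hg²⁺/Hg reduced at the cathode, E°cell = +0.856 − (−0.553) = +1.409 V and n = 6.
The reaction quotient is [Ga³⁺(aq)]^2 / [Hg²⁺(aq)]^3 = 0.0228; by Nernst, E = +1.409 − (0.0592/6)(−1.642) = +1.4252 V.
ΔG = −nFE = −(6)(96500)(+1.4252) J/mol = −825 kJ/mol.

−825 kJ/mol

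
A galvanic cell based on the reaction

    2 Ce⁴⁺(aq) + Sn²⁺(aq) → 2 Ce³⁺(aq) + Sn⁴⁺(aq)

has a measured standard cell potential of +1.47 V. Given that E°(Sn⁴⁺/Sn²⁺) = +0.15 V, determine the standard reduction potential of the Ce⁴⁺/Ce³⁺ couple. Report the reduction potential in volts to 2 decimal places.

+1.62 V

In the reaction as written the Ce⁴⁺/Ce³⁺ couple is reduced (cathode) and Sn⁴⁺/Sn²⁺ is oxidized (anode), so E°cell = E°(Ce⁴⁺/Ce³⁺) − E°(Sn⁴⁺/Sn²⁺).
E°(Ce⁴⁺/Ce³⁺) = E°cell + E°(anode) = +1.47 + (+0.15) = +1.62 V.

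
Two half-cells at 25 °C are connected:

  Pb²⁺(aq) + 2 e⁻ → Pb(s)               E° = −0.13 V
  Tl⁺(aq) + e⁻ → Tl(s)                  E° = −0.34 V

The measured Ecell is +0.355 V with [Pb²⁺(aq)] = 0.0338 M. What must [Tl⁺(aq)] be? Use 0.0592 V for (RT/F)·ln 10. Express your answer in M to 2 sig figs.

0.00065 M

Pb²⁺/Pb is the cathode (higher E°); E°cell = −0.13 − (−0.34) = +0.21 V with n = 2.
Since E = E° − (0.0592/n)·log Q, log Q = n(E° − E)/0.0592 = −4.899.
Balancing electrons gives Pb²⁺(aq) + 2 Tl(s) → Pb(s) + 2 Tl⁺(aq); thus Q = [Tl⁺(aq)]^2 / [Pb²⁺(aq)].
Solving for the unknown gives log [Tl⁺(aq)] = −3.185, so [Tl⁺(aq)] ≈ 0.00065 M.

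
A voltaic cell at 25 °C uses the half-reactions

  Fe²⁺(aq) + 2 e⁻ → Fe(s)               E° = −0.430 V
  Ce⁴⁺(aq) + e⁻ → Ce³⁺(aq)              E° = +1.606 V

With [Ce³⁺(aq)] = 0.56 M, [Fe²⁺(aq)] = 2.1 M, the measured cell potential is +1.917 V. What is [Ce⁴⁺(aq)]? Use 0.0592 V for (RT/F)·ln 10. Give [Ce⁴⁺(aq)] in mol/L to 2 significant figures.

The Ce⁴⁺/Ce³⁺ couple has the larger reduction potential, so it is the cathode: E°cell = +1.606 − (−0.430) = +2.036 V and n = 2.
From the Nernst equation, log Q = n(E° − E)/0.0592 = 2·(+2.036 − (+1.917))/0.0592 = 4.020.
For 2 Ce⁴⁺(aq) + Fe(s) → 2 Ce³⁺(aq) + Fe²⁺(aq), the reaction quotient is Q = ([Ce³⁺(aq)]^2·[Fe²⁺(aq)]) / [Ce⁴⁺(aq)]^2.
Solving for the unknown gives log [Ce⁴⁺(aq)] = −2.101, so [Ce⁴⁺(aq)] ≈ 0.0079 M.

0.0079 M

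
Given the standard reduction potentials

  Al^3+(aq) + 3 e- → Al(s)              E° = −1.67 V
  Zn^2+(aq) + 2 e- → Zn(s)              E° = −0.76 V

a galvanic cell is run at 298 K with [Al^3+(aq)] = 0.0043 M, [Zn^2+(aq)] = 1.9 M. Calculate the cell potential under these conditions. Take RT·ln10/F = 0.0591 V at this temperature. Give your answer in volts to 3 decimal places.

Since E°(Zn²⁺/Zn) > E°(Al³⁺/Al), Zn²⁺/Zn serves as the cathode.
E°cell = −0.76 − (−1.67) = +0.91 V, with n = 6 electrons transferred.
For the overall reaction 3 Zn^2+(aq) + 2 Al(s) → 3 Zn(s) + 2 Al^3+(aq), Q = [Al^3+(aq)]^2 / [Zn^2+(aq)]^3 = 2.7×10^−6, giving log Q = −5.569.
Applying E = E° − (RT ln10/nF)·log Q gives +0.91 − (0.0591/6)(−5.569) = +0.965 V.

+0.965 V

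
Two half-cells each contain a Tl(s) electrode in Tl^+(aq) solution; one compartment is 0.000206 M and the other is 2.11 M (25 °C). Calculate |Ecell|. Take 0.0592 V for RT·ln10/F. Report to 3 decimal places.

For a concentration cell E°cell = 0, since both electrodes use the same couple.
The compartment with the higher Tl^+(aq) concentration (2.11 M) acts as the cathode; ions are reduced there and produced at the dilute (0.000206 M) anode.
With n = 1, Ecell = −(0.0592/1)·log([dilute]/[conc]) = −(0.0592/1)·log(0.000206/2.11) = +0.237 V.

0.237 V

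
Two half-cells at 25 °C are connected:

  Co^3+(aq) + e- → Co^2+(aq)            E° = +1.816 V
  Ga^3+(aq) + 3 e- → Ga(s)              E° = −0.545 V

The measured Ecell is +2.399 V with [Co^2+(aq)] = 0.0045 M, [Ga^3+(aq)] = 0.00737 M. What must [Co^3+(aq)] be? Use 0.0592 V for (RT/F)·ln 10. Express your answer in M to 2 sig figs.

With Co³⁺/Co²⁺ at the cathode and Ga³⁺/Ga at the anode, E°cell = +1.816 − (−0.545) = +2.361 V (n = 3).
Since E = E° − (0.0592/n)·log Q, log Q = n(E° − E)/0.0592 = −1.926.
For 3 Co^3+(aq) + Ga(s) → 3 Co^2+(aq) + Ga^3+(aq), the reaction quotient is Q = ([Co^2+(aq)]^3·[Ga^3+(aq)]) / [Co^3+(aq)]^3.
Substituting the known concentrations and solving, log [Co^3+(aq)] = −2.416 and [Co^3+(aq)] = 0.0038 M.

0.0038 M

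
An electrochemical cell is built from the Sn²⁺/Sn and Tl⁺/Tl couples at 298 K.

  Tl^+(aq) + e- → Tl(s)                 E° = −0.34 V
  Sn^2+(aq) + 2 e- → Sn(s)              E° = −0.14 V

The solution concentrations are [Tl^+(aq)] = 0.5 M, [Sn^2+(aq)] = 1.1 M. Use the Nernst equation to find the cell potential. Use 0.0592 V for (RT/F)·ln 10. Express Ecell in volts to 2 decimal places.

Sn²⁺/Sn is reduced (cathode, E° = −0.14 V) and Tl⁺/Tl is oxidized (anode).
The standard potential is −0.14 − (−0.34) = +0.20 V and the balanced reaction transfers n = 2 electrons.
For the overall reaction Sn^2+(aq) + 2 Tl(s) → Sn(s) + 2 Tl^+(aq), Q = [Tl^+(aq)]^2 / [Sn^2+(aq)] = 0.227, giving log Q = −0.643.
Applying E = E° − (RT ln10/nF)·log Q gives +0.20 − (0.0592/2)(−0.643) = +0.22 V.

+0.22 V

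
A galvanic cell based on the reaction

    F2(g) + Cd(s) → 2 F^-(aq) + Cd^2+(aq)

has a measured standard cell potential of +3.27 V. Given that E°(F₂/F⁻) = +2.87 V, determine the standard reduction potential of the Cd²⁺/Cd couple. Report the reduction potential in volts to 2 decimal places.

−0.40 V

In the reaction as written the F₂/F⁻ couple is reduced (cathode) and Cd²⁺/Cd is oxidized (anode), so E°cell = E°(F₂/F⁻) − E°(Cd²⁺/Cd).
E°(Cd²⁺/Cd) = E°(cathode) − E°cell = +2.87 − (+3.27) = −0.40 V.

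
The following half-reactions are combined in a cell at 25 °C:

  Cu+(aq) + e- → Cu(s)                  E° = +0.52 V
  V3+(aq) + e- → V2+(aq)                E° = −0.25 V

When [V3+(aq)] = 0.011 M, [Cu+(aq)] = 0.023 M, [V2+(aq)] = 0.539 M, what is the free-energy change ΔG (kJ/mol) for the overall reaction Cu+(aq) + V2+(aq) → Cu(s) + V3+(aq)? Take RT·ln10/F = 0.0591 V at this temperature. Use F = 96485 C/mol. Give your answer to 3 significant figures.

−74.6 kJ/mol

The standard cell potential is +0.52 − (−0.25) = +0.77 V, with n = 1 electron in the balanced equation.
The reaction quotient is [V3+(aq)] / ([Cu+(aq)]·[V2+(aq)]) = 0.887; by Nernst, E = +0.77 − (0.0591/1)(−0.052) = +0.7731 V.
ΔG = −nFE = −(1)(96485)(+0.7731) J/mol = −74.6 kJ/mol.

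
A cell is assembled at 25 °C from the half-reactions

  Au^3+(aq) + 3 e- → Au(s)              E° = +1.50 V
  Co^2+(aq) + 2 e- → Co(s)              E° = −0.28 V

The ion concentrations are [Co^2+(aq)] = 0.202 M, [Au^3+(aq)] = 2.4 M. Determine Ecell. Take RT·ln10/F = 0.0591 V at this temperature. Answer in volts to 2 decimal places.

Au³⁺/Au is reduced (cathode, E° = +1.50 V) and Co²⁺/Co is oxidized (anode).
The standard potential is +1.50 − (−0.28) = +1.78 V and the balanced reaction transfers n = 6 electrons.
The balanced reaction is 2 Au^3+(aq) + 3 Co(s) → 2 Au(s) + 3 Co^2+(aq), so Q = [Co^2+(aq)]^3 / [Au^3+(aq)]^2 = 0.00143 and log Q = −2.844.
E = E° − (0.0591/n)·log Q = +1.78 − (0.0591/6)(−2.844) = +1.81 V.

+1.81 V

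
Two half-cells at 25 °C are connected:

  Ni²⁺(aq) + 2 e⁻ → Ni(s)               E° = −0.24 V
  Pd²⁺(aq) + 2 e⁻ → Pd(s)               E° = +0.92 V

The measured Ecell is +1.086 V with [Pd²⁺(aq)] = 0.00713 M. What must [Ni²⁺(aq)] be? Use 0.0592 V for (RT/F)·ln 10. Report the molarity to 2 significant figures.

2.3 M

With Pd²⁺/Pd at the cathode and Ni²⁺/Ni at the anode, E°cell = +0.92 − (−0.24) = +1.16 V (n = 2).
Rearranging E = E° − (0.0592/n)·log Q gives log Q = 2(+1.16 − (+1.086))/0.0592 = 2.500.
Balancing electrons gives Pd²⁺(aq) + Ni(s) → Pd(s) + Ni²⁺(aq); thus Q = [Ni²⁺(aq)] / [Pd²⁺(aq)].
Substituting the known concentrations and solving, log [Ni²⁺(aq)] = 0.353 and [Ni²⁺(aq)] = 2.3 M.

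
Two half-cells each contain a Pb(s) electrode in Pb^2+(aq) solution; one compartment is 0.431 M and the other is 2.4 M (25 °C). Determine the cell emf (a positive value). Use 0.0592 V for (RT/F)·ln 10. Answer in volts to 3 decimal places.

For a concentration cell E°cell = 0, since both electrodes use the same couple.
The compartment with the higher Pb^2+(aq) concentration (2.4 M) acts as the cathode; ions are reduced there and produced at the dilute (0.431 M) anode.
With n = 2, Ecell = −(0.0592/2)·log([dilute]/[conc]) = −(0.0592/2)·log(0.431/2.4) = +0.022 V.

0.022 V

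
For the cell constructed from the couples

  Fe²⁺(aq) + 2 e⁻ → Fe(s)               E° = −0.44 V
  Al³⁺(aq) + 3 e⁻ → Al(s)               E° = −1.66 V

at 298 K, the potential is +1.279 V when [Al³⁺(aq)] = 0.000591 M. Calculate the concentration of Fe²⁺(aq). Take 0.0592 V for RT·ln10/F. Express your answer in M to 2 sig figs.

0.69 M

Fe²⁺/Fe is the cathode (higher E°); E°cell = −0.44 − (−1.66) = +1.22 V with n = 6.
From the Nernst equation, log Q = n(E° − E)/0.0592 = 6·(+1.22 − (+1.279))/0.0592 = −5.980.
The balanced reaction is 3 Fe²⁺(aq) + 2 Al(s) → 3 Fe(s) + 2 Al³⁺(aq), so Q = [Al³⁺(aq)]^2 / [Fe²⁺(aq)]^3.
Solving for the unknown gives log [Fe²⁺(aq)] = −0.159, so [Fe²⁺(aq)] ≈ 0.69 M.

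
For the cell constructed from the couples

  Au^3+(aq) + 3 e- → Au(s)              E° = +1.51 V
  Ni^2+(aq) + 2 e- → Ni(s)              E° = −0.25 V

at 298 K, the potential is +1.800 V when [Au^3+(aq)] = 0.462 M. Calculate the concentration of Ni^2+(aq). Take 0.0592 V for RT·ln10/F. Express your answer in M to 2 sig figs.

0.027 M

The Au³⁺/Au couple has the larger reduction potential, so it is the cathode: E°cell = +1.51 − (−0.25) = +1.76 V and n = 6.
Since E = E° − (0.0592/n)·log Q, log Q = n(E° − E)/0.0592 = −4.054.
The balanced reaction is 2 Au^3+(aq) + 3 Ni(s) → 2 Au(s) + 3 Ni^2+(aq), so Q = [Ni^2+(aq)]^3 / [Au^3+(aq)]^2.
Solving for the unknown gives log [Ni^2+(aq)] = −1.575, so [Ni^2+(aq)] ≈ 0.027 M.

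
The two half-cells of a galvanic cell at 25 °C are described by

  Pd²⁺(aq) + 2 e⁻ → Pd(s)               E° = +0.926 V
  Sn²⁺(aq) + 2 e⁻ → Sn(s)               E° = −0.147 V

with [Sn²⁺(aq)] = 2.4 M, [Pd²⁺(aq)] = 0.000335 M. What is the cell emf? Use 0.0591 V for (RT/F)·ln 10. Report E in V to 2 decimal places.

+0.96 V

Pd²⁺/Pd is reduced (cathode, E° = +0.926 V) and Sn²⁺/Sn is oxidized (anode).
E°cell = E°cat − E°an = +0.926 − (−0.147) = +1.073 V; n = 2.
For the overall reaction Pd²⁺(aq) + Sn(s) → Pd(s) + Sn²⁺(aq), Q = [Sn²⁺(aq)] / [Pd²⁺(aq)] = 7.16×10^3, giving log Q = 3.855.
By the Nernst equation, E = +1.073 − (0.0591/2)·(3.855) = +0.96 V.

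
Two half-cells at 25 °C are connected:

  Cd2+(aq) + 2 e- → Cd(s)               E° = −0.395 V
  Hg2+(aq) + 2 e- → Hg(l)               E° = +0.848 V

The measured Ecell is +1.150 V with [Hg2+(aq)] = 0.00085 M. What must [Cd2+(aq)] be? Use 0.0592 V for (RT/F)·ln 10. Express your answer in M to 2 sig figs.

With Hg²⁺/Hg at the cathode and Cd²⁺/Cd at the anode, E°cell = +0.848 − (−0.395) = +1.243 V (n = 2).
From the Nernst equation, log Q = n(E° − E)/0.0592 = 2·(+1.243 − (+1.150))/0.0592 = 3.142.
For Hg2+(aq) + Cd(s) → Hg(l) + Cd2+(aq), the reaction quotient is Q = [Cd2+(aq)] / [Hg2+(aq)].
Solving for the unknown gives log [Cd2+(aq)] = 0.071, so [Cd2+(aq)] ≈ 1.2 M.

1.2 M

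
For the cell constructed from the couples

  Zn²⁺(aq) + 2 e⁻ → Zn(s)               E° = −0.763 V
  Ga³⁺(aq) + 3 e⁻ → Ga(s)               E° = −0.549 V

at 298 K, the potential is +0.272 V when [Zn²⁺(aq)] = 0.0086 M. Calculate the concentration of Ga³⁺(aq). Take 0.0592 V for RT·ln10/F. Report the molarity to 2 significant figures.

Ga³⁺/Ga is the cathode (higher E°); E°cell = −0.549 − (−0.763) = +0.214 V with n = 6.
Rearranging E = E° − (0.0592/n)·log Q gives log Q = 6(+0.214 − (+0.272))/0.0592 = −5.878.
The balanced reaction is 2 Ga³⁺(aq) + 3 Zn(s) → 2 Ga(s) + 3 Zn²⁺(aq), so Q = [Zn²⁺(aq)]^3 / [Ga³⁺(aq)]^2.
Solving for the unknown gives log [Ga³⁺(aq)] = −0.159, so [Ga³⁺(aq)] ≈ 0.69 M.

0.69 M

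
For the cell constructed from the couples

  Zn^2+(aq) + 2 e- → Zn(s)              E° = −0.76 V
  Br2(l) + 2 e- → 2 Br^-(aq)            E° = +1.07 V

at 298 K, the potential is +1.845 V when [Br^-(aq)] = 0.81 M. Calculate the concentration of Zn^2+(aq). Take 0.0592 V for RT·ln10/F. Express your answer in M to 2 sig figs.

0.47 M

With Br₂/Br⁻ at the cathode and Zn²⁺/Zn at the anode, E°cell = +1.07 − (−0.76) = +1.83 V (n = 2).
Rearranging E = E° − (0.0592/n)·log Q gives log Q = 2(+1.83 − (+1.845))/0.0592 = −0.507.
The balanced reaction is Br2(l) + Zn(s) → 2 Br^-(aq) + Zn^2+(aq), so Q = [Br^-(aq)]^2·[Zn^2+(aq)].
Substituting the known concentrations and solving, log [Zn^2+(aq)] = −0.324 and [Zn^2+(aq)] = 0.47 M.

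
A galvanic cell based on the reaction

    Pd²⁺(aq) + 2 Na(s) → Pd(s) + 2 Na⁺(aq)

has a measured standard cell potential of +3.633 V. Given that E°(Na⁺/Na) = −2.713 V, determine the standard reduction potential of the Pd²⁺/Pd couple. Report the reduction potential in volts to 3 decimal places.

+0.920 V

In the reaction as written the Pd²⁺/Pd couple is reduced (cathode) and Na⁺/Na is oxidized (anode), so E°cell = E°(Pd²⁺/Pd) − E°(Na⁺/Na).
E°(Pd²⁺/Pd) = E°cell + E°(anode) = +3.633 + (−2.713) = +0.920 V.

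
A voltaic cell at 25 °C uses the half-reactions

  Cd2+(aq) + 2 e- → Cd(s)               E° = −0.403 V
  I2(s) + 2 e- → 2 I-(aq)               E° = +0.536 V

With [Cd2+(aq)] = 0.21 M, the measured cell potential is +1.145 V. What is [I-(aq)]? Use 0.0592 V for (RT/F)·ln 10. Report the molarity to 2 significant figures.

With I₂/I⁻ at the cathode and Cd²⁺/Cd at the anode, E°cell = +0.536 − (−0.403) = +0.939 V (n = 2).
From the Nernst equation, log Q = n(E° − E)/0.0592 = 2·(+0.939 − (+1.145))/0.0592 = −6.959.
Balancing electrons gives I2(s) + Cd(s) → 2 I-(aq) + Cd2+(aq); thus Q = [I-(aq)]^2·[Cd2+(aq)].
Substituting the known concentrations and solving, log [I-(aq)] = −3.141 and [I-(aq)] = 0.00072 M.

0.00072 M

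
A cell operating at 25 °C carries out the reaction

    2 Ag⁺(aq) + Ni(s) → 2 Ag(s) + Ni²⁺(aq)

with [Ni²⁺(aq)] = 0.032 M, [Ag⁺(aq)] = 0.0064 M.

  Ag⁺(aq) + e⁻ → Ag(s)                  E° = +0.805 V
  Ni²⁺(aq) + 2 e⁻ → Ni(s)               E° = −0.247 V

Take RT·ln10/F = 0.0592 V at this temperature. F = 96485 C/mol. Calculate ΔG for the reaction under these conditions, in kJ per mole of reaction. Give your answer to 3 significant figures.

−186 kJ/mol

The standard cell potential is +0.805 − (−0.247) = +1.052 V, with n = 2 electrons in the balanced equation.
Here Q = [Ni²⁺(aq)] / [Ag⁺(aq)]^2 = 781 (log Q = 2.893), giving E = +1.052 − (0.0592/2)·(2.893) = +0.9664 V.
Finally ΔG = −nFE = −(2)(96485 C/mol)(+0.9664 V) = −186 kJ/mol.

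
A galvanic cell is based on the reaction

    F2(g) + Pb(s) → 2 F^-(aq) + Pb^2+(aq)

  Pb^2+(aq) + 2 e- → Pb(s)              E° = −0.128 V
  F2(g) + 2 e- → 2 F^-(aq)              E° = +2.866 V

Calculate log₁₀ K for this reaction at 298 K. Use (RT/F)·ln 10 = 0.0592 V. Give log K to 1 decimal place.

log K = 101.1

The F₂/F⁻ couple is reduced (cathode); E°cell = +2.866 − (−0.128) = +2.994 V with n = 2.
At equilibrium E = 0, so log K = nE°cell / 0.0592 = (2)(+2.994) / 0.0592 = 101.1.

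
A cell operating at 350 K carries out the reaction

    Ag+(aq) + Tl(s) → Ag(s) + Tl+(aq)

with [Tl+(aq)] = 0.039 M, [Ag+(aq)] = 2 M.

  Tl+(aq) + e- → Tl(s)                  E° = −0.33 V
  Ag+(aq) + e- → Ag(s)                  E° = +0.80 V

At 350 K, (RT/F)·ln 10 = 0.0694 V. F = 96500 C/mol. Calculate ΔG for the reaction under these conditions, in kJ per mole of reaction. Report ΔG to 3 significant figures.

−120 kJ/mol

E°cell = +0.80 − (−0.33) = +1.13 V; the balanced reaction transfers n = 1 electron.
Q = [Tl+(aq)] / [Ag+(aq)] = 0.0195, so log Q = −1.710 and E = +1.13 − (0.0694/1)(−1.710) = +1.2487 V.
ΔG = −nFE = −(1)(96500)(+1.2487) J/mol = −120 kJ/mol.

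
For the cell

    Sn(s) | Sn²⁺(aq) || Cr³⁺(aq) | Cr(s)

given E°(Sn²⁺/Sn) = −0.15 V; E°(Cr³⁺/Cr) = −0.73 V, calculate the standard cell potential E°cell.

By convention the left-hand electrode in cell notation is the anode (oxidation) and the right-hand electrode is the cathode (reduction).
E°cell = E°(right) − E°(left) = −0.73 − (−0.15) = −0.58 V.
The negative sign shows that, as written, the cell would require an external voltage to drive the reaction.

−0.58 V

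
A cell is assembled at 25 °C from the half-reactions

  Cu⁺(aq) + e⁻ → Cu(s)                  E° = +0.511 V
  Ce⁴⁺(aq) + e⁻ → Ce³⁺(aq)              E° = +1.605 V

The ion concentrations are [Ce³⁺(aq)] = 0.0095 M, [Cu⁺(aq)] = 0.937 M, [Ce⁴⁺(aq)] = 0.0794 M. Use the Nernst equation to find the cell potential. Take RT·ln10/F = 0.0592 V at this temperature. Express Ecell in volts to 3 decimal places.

Ce⁴⁺/Ce³⁺ is reduced (cathode, E° = +1.605 V) and Cu⁺/Cu is oxidized (anode).
The standard potential is +1.605 − (+0.511) = +1.094 V and the balanced reaction transfers n = 1 electron.
The balanced reaction is Ce⁴⁺(aq) + Cu(s) → Ce³⁺(aq) + Cu⁺(aq), so Q = ([Ce³⁺(aq)]·[Cu⁺(aq)]) / [Ce⁴⁺(aq)] = 0.112 and log Q = −0.950.
Applying E = E° − (RT ln10/nF)·log Q gives +1.094 − (0.0592/1)(−0.950) = +1.150 V.

+1.150 V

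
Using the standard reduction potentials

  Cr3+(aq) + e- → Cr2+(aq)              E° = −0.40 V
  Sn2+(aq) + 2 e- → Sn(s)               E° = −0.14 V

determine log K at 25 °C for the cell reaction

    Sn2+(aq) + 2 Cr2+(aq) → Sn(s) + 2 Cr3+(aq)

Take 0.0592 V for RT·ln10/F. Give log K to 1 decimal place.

The Sn²⁺/Sn couple is reduced (cathode); E°cell = −0.14 − (−0.40) = +0.26 V with n = 2.
At equilibrium E = 0, so log K = nE°cell / 0.0592 = (2)(+0.26) / 0.0592 = 8.8.

log K = 8.8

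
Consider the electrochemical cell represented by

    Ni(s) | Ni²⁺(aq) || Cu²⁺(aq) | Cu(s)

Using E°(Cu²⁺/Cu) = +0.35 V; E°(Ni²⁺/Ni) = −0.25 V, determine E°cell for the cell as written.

+0.60 V

By convention the left-hand electrode in cell notation is the anode (oxidation) and the right-hand electrode is the cathode (reduction).
E°cell = E°(right) − E°(left) = +0.35 − (−0.25) = +0.60 V.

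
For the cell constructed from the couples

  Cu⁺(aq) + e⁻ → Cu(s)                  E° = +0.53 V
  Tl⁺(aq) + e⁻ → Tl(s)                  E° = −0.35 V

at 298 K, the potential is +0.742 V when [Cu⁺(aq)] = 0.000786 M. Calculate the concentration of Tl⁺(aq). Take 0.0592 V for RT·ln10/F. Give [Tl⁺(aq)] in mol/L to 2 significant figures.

0.17 M

Cu⁺/Cu is the cathode (higher E°); E°cell = +0.53 − (−0.35) = +0.88 V with n = 1.
Since E = E° − (0.0592/n)·log Q, log Q = n(E° − E)/0.0592 = 2.331.
For Cu⁺(aq) + Tl(s) → Cu(s) + Tl⁺(aq), the reaction quotient is Q = [Tl⁺(aq)] / [Cu⁺(aq)].
Substituting the known concentrations and solving, log [Tl⁺(aq)] = −0.774 and [Tl⁺(aq)] = 0.17 M.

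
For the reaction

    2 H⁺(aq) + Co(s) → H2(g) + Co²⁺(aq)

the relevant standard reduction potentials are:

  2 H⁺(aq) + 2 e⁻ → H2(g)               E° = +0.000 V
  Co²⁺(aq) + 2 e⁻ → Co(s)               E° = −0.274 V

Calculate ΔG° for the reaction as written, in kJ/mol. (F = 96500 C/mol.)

In the reaction as written H⁺(aq) is reduced, so the 2H⁺/H₂ couple is the cathode and Co²⁺/Co is the anode.
E°cell = +0.000 − (−0.274) = +0.274 V; balancing electrons gives n = 2.
ΔG° = −nFE°cell = −(2)(96500)(+0.274) J/mol = −52.9 kJ/mol.

−52.9 kJ/mol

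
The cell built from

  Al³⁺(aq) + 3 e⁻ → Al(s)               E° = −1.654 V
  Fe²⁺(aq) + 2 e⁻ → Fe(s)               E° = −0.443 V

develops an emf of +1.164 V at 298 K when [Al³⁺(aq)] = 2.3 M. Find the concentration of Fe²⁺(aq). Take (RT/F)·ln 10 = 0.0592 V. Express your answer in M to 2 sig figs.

The Fe²⁺/Fe couple has the larger reduction potential, so it is the cathode: E°cell = −0.443 − (−1.654) = +1.211 V and n = 6.
Since E = E° − (0.0592/n)·log Q, log Q = n(E° − E)/0.0592 = 4.764.
For 3 Fe²⁺(aq) + 2 Al(s) → 3 Fe(s) + 2 Al³⁺(aq), the reaction quotient is Q = [Al³⁺(aq)]^2 / [Fe²⁺(aq)]^3.
Isolating [Fe²⁺(aq)] in Q = 10^{4.764} yields log [Fe²⁺(aq)] = −1.347, i.e. 0.045 M.

0.045 M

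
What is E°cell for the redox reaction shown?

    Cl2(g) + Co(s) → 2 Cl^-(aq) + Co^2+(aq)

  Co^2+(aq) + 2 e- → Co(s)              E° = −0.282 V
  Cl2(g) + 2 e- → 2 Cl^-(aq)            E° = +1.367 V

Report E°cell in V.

+1.649 V

Cl2(g) gains electrons, so the Cl₂/Cl⁻ couple is the cathode; the Co²⁺/Co couple is the anode.
E°cell = E°(cathode) − E°(anode) = +1.367 − (−0.282) = +1.649 V.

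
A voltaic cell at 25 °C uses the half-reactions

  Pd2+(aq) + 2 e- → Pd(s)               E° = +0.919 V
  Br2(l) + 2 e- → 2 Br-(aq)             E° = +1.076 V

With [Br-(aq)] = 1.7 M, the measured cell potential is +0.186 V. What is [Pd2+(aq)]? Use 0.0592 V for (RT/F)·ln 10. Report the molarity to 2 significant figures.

0.036 M

Br₂/Br⁻ is the cathode (higher E°); E°cell = +1.076 − (+0.919) = +0.157 V with n = 2.
Since E = E° − (0.0592/n)·log Q, log Q = n(E° − E)/0.0592 = −0.980.
The balanced reaction is Br2(l) + Pd(s) → 2 Br-(aq) + Pd2+(aq), so Q = [Br-(aq)]^2·[Pd2+(aq)].
Solving for the unknown gives log [Pd2+(aq)] = −1.441, so [Pd2+(aq)] ≈ 0.036 M.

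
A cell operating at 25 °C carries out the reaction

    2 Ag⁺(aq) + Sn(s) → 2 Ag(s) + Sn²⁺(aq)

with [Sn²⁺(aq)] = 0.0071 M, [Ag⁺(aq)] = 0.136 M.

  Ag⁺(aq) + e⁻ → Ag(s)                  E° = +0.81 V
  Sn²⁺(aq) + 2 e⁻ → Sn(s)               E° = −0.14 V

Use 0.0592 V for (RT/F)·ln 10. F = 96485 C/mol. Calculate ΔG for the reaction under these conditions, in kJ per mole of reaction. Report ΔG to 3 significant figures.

E°cell = +0.81 − (−0.14) = +0.95 V; the balanced reaction transfers n = 2 electrons.
Here Q = [Sn²⁺(aq)] / [Ag⁺(aq)]^2 = 0.384 (log Q = −0.416), giving E = +0.95 − (0.0592/2)·(−0.416) = +0.9623 V.
Finally ΔG = −nFE = −(2)(96485 C/mol)(+0.9623 V) = −186 kJ/mol.

−186 kJ/mol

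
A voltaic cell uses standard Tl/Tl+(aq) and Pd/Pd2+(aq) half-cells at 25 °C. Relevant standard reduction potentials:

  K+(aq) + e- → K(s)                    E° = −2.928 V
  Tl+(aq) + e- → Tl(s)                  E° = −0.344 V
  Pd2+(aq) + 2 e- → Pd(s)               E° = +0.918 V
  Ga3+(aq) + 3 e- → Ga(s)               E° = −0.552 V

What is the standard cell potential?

+1.262 V

Of the two couples in this cell, the one with the more positive reduction potential is reduced at the cathode: here that is Pd²⁺/Pd (+0.918 V); Tl⁺/Tl (−0.344 V) is the anode.
E°cell = E°(cathode) − E°(anode) = +0.918 − (−0.344) = +1.262 V.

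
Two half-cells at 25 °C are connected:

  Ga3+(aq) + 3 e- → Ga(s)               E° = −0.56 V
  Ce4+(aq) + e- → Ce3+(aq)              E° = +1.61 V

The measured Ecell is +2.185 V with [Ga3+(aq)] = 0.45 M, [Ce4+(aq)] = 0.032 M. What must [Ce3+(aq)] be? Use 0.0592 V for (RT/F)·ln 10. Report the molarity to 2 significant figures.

Ce⁴⁺/Ce³⁺ is the cathode (higher E°); E°cell = +1.61 − (−0.56) = +2.17 V with n = 3.
From the Nernst equation, log Q = n(E° − E)/0.0592 = 3·(+2.17 − (+2.185))/0.0592 = −0.760.
Balancing electrons gives 3 Ce4+(aq) + Ga(s) → 3 Ce3+(aq) + Ga3+(aq); thus Q = ([Ce3+(aq)]^3·[Ga3+(aq)]) / [Ce4+(aq)]^3.
Solving for the unknown gives log [Ce3+(aq)] = −1.633, so [Ce3+(aq)] ≈ 0.023 M.

0.023 M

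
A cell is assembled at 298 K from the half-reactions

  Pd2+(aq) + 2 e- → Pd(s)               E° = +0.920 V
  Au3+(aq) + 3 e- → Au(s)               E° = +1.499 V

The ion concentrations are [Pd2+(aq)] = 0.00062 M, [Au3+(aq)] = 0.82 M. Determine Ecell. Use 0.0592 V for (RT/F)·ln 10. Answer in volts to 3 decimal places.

Since E°(Au³⁺/Au) > E°(Pd²⁺/Pd), Au³⁺/Au serves as the cathode.
The standard potential is +1.499 − (+0.920) = +0.579 V and the balanced reaction transfers n = 6 electrons.
The balanced reaction is 2 Au3+(aq) + 3 Pd(s) → 2 Au(s) + 3 Pd2+(aq), so Q = [Pd2+(aq)]^3 / [Au3+(aq)]^2 = 3.54×10^−10 and log Q = −9.450.
By the Nernst equation, E = +0.579 − (0.0592/6)·(−9.450) = +0.672 V.

+0.672 V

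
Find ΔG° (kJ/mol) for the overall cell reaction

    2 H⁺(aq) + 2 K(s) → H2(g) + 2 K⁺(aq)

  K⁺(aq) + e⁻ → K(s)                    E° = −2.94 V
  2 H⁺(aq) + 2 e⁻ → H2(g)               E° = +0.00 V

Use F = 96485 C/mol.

−567 kJ/mol

In the reaction as written H⁺(aq) is reduced, so the 2H⁺/H₂ couple is the cathode and K⁺/K is the anode.
E°cell = +0.00 − (−2.94) = +2.94 V; balancing electrons gives n = 2.
ΔG° = −nFE°cell = −(2)(96485)(+2.94) J/mol = −567 kJ/mol.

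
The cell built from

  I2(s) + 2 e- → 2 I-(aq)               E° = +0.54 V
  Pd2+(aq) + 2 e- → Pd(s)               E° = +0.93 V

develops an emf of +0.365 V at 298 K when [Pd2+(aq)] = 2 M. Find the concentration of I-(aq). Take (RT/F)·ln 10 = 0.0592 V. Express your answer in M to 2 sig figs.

The Pd²⁺/Pd couple has the larger reduction potential, so it is the cathode: E°cell = +0.93 − (+0.54) = +0.39 V and n = 2.
Since E = E° − (0.0592/n)·log Q, log Q = n(E° − E)/0.0592 = 0.845.
Balancing electrons gives Pd2+(aq) + 2 I-(aq) → Pd(s) + I2(s); thus Q = 1 / ([Pd2+(aq)]·[I-(aq)]^2).
Isolating [I-(aq)] in Q = 10^{0.845} yields log [I-(aq)] = −0.573, i.e. 0.27 M.

0.27 M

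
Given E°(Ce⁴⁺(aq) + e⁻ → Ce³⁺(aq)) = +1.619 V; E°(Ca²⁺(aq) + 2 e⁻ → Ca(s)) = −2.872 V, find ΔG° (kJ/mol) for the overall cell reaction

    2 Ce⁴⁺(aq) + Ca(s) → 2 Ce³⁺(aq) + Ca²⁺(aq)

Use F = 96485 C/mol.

−867 kJ/mol

In the reaction as written Ce⁴⁺(aq) is reduced, so the Ce⁴⁺/Ce³⁺ couple is the cathode and Ca²⁺/Ca is the anode.
E°cell = +1.619 − (−2.872) = +4.491 V; balancing electrons gives n = 2.
ΔG° = −nFE°cell = −(2)(96485)(+4.491) J/mol = −867 kJ/mol.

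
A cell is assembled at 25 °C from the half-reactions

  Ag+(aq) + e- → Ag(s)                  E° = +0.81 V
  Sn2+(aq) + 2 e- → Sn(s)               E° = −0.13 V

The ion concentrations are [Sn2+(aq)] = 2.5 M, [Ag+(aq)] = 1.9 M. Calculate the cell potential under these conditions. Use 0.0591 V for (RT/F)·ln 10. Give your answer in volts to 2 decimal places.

+0.94 V

Since E°(Ag⁺/Ag) > E°(Sn²⁺/Sn), Ag⁺/Ag serves as the cathode.
E°cell = E°cat − E°an = +0.81 − (−0.13) = +0.94 V; n = 2.
For the overall reaction 2 Ag+(aq) + Sn(s) → 2 Ag(s) + Sn2+(aq), Q = [Sn2+(aq)] / [Ag+(aq)]^2 = 0.693, giving log Q = −0.160.
By the Nernst equation, E = +0.94 − (0.0591/2)·(−0.160) = +0.94 V.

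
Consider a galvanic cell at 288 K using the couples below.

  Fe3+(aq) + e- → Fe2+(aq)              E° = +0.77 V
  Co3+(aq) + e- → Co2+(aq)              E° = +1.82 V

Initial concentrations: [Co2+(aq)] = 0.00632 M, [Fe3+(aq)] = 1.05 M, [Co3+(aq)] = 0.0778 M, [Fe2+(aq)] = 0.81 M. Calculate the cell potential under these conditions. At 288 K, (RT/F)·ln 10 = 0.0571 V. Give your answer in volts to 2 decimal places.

The Co³⁺/Co²⁺ couple has the more positive E°, so it is the cathode; Fe³⁺/Fe²⁺ is the anode.
E°cell = +1.82 − (+0.77) = +1.05 V, with n = 1 electron transferred.
Balancing gives Co3+(aq) + Fe2+(aq) → Co2+(aq) + Fe3+(aq); hence Q = ([Co2+(aq)]·[Fe3+(aq)]) / ([Co3+(aq)]·[Fe2+(aq)]) = 0.105 (log Q = −0.978).
Applying E = E° − (RT ln10/nF)·log Q gives +1.05 − (0.0571/1)(−0.978) = +1.11 V.

+1.11 V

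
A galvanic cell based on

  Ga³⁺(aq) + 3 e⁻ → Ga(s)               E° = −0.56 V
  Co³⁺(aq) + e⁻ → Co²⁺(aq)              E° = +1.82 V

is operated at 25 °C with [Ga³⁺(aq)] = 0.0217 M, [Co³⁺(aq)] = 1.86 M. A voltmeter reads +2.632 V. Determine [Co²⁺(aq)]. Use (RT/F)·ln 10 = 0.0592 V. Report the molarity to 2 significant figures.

0.00037 M

With Co³⁺/Co²⁺ at the cathode and Ga³⁺/Ga at the anode, E°cell = +1.82 − (−0.56) = +2.38 V (n = 3).
Rearranging E = E° − (0.0592/n)·log Q gives log Q = 3(+2.38 − (+2.632))/0.0592 = −12.770.
The balanced reaction is 3 Co³⁺(aq) + Ga(s) → 3 Co²⁺(aq) + Ga³⁺(aq), so Q = ([Co²⁺(aq)]^3·[Ga³⁺(aq)]) / [Co³⁺(aq)]^3.
Substituting the known concentrations and solving, log [Co²⁺(aq)] = −3.433 and [Co²⁺(aq)] = 0.00037 M.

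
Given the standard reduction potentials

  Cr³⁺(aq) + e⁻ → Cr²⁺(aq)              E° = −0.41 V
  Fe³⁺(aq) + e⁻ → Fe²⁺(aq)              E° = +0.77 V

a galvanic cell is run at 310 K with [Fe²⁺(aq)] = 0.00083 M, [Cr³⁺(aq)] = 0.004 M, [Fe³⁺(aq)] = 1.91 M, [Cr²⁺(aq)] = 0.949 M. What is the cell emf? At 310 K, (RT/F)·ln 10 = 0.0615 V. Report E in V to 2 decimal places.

The Fe³⁺/Fe²⁺ couple has the more positive E°, so it is the cathode; Cr³⁺/Cr²⁺ is the anode.
E°cell = E°cat − E°an = +0.77 − (−0.41) = +1.18 V; n = 1.
The balanced reaction is Fe³⁺(aq) + Cr²⁺(aq) → Fe²⁺(aq) + Cr³⁺(aq), so Q = ([Fe²⁺(aq)]·[Cr³⁺(aq)]) / ([Fe³⁺(aq)]·[Cr²⁺(aq)]) = 1.83×10^−6 and log Q = −5.737.
E = E° − (0.0615/n)·log Q = +1.18 − (0.0615/1)(−5.737) = +1.53 V.

+1.53 V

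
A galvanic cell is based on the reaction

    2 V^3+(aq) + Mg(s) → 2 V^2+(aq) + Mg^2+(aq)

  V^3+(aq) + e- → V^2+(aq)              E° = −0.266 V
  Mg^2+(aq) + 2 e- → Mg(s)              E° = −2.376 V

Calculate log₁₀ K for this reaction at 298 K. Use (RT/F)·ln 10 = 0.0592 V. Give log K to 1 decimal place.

log K = 71.3

The V³⁺/V²⁺ couple is reduced (cathode); E°cell = −0.266 − (−2.376) = +2.110 V with n = 2.
At equilibrium E = 0, so log K = nE°cell / 0.0592 = (2)(+2.110) / 0.0592 = 71.3.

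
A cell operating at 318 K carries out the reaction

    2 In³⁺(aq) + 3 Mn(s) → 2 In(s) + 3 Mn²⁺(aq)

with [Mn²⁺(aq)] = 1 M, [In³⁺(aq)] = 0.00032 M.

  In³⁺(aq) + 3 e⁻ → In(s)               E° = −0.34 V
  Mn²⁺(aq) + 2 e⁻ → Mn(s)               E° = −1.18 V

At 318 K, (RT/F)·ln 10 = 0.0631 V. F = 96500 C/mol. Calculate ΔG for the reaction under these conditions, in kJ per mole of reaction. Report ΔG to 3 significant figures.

The standard cell potential is −0.34 − (−1.18) = +0.84 V, with n = 6 electrons in the balanced equation.
Here Q = [Mn²⁺(aq)]^3 / [In³⁺(aq)]^2 = 9.77×10^6 (log Q = 6.990), giving E = +0.84 − (0.0631/6)·(6.990) = +0.7665 V.
ΔG = −nFE = −(6)(96500)(+0.7665) J/mol = −444 kJ/mol.

−444 kJ/mol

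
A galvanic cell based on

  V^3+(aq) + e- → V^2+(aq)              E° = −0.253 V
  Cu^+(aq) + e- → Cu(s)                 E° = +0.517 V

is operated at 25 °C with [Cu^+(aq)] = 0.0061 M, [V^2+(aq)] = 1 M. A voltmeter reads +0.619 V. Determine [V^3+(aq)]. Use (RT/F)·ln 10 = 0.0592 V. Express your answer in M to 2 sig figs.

2.2 M

With Cu⁺/Cu at the cathode and V³⁺/V²⁺ at the anode, E°cell = +0.517 − (−0.253) = +0.770 V (n = 1).
From the Nernst equation, log Q = n(E° − E)/0.0592 = 1·(+0.770 − (+0.619))/0.0592 = 2.551.
Balancing electrons gives Cu^+(aq) + V^2+(aq) → Cu(s) + V^3+(aq); thus Q = [V^3+(aq)] / ([Cu^+(aq)]·[V^2+(aq)]).
Isolating [V^3+(aq)] in Q = 10^{2.551} yields log [V^3+(aq)] = 0.336, i.e. 2.2 M.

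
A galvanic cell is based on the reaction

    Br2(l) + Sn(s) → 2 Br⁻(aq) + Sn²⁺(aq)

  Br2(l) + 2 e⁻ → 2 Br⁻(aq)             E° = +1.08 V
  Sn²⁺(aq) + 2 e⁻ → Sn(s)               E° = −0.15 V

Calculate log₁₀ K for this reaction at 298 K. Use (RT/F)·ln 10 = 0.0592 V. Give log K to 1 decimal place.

The Br₂/Br⁻ couple is reduced (cathode); E°cell = +1.08 − (−0.15) = +1.23 V with n = 2.
At equilibrium E = 0, so log K = nE°cell / 0.0592 = (2)(+1.23) / 0.0592 = 41.6.

log K = 41.6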